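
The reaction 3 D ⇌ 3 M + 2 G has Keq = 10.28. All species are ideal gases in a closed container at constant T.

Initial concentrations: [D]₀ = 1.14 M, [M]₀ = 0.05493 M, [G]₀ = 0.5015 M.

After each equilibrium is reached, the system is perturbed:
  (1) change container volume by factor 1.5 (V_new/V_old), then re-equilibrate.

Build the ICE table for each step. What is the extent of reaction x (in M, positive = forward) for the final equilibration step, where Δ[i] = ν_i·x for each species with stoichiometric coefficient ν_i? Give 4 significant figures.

Q₀ = 2.8136e-05 vs Keq = 10.28 ⇒ Q<K, forward
Step 1:
                    D           M           G
  Initial        1.14     0.05493      0.5015
  Change      -0.7619      0.7619       0.508
  Equil        0.3781      0.8169       1.009
  solve Keq expr → x = 0.254; check Q = 10.28
Then change container volume by factor 1.5 (V_new/V_old).
Step 2:
                    D           M           G
  Initial       0.252      0.5446       0.673
  Change      -0.0401      0.0401     0.02673
  Equil        0.2119      0.5847      0.6997
  solve Keq expr → x = 0.01337; check Q = 10.28

x = 0.01337 M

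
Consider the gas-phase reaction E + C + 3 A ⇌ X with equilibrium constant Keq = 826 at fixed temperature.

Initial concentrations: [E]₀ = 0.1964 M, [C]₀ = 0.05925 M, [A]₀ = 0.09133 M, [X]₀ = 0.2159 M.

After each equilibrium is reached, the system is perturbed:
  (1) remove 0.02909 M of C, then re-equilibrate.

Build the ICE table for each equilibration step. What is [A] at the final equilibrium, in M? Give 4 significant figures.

Q₀ = 2.4355e+04 vs Keq = 826 ⇒ Q>K, reverse
Step 1:
                  E         C         A         X
  Initial    0.1964   0.05925   0.09133    0.2159
  Change    0.03938   0.03938    0.1181  -0.03938
  Equil      0.2358   0.09863    0.2095    0.1765
  solve Keq expr → x = -0.03938; check Q = 826
Then remove 0.02909 M of C.
Step 2:
                  E         C         A         X
  Initial    0.2358   0.06954    0.2095    0.1765
  Change    0.00536   0.00536   0.01608  -0.00536
  Equil      0.2411    0.0749    0.2255    0.1712
  solve Keq expr → x = -0.00536; check Q = 826

[A]_eq = 0.2255 M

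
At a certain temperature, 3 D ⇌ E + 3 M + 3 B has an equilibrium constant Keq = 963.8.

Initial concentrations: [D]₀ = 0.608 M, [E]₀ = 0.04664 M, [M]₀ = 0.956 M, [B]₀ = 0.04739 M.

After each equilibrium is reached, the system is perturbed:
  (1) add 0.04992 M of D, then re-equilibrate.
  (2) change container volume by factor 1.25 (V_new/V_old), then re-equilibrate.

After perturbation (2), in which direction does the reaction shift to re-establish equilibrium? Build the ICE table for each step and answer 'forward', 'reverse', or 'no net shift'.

Direction: forward

Q₀ = 1.9297e-05 vs Keq = 963.8 ⇒ Q<K, forward
Step 1:
                   D          E          M          B
  Initial      0.608    0.04664      0.956    0.04739
  Change     -0.5519      0.184     0.5519     0.5519
  Equil       0.0561     0.2306      1.508     0.5993
  solve Keq expr → x = 0.184; check Q = 963.8
Then add 0.04992 M of D.
Step 2:
                   D          E          M          B
  Initial      0.106     0.2306      1.508     0.5993
  Change    -0.04294    0.01431    0.04294    0.04294
  Equil      0.06309     0.2449      1.551     0.6422
  solve Keq expr → x = 0.01431; check Q = 963.8
Then change container volume by factor 1.25 (V_new/V_old).
Step 3:
                   D          E          M          B
  Initial    0.05047     0.1959      1.241     0.5138
  Change    -0.01154   0.003846    0.01154    0.01154
  Equil      0.03893     0.1998      1.252     0.5253
  solve Keq expr → x = 0.003846; check Q = 963.8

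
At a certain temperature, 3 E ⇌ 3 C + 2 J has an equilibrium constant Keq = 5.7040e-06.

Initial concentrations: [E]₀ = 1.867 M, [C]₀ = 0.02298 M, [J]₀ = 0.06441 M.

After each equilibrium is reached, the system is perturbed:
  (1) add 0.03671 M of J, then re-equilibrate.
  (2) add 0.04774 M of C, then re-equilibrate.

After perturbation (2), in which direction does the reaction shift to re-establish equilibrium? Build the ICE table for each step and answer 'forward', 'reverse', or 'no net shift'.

Q₀ = 7.7361e-09 vs Keq = 5.7040e-06 ⇒ Q<K, forward
Step 1:
                   E          C          J
  I            1.867    0.02298    0.06441
  C         -0.09958    0.09958    0.06638
  E            1.767     0.1226     0.1308
  solve Keq expr → x = 0.03319; check Q = 5.7040e-06
Then add 0.03671 M of J.
Step 2:
                   E          C          J
  I            1.767     0.1226     0.1675
  C           0.0138    -0.0138  -0.009201
  E            1.781     0.1088     0.1583
  solve Keq expr → x = -0.004601; check Q = 5.7040e-06
Then add 0.04774 M of C.
Step 3:
                   E          C          J
  I            1.781     0.1565     0.1583
  C          0.03375   -0.03375    -0.0225
  E            1.815     0.1227     0.1358
  solve Keq expr → x = -0.01125; check Q = 5.7040e-06

Direction: reverse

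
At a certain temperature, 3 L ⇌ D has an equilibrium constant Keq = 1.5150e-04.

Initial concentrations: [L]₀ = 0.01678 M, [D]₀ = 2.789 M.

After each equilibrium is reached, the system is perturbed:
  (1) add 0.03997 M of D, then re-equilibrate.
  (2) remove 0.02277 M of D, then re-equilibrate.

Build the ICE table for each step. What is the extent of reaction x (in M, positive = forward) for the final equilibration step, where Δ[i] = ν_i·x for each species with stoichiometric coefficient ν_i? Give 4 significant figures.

Q₀ = 5.9030e+05 vs Keq = 1.5150e-04 ⇒ Q>K, reverse
Step 1:
                   L          D
  I          0.01678      2.789
  C            8.122     -2.707
  E            8.139    0.08167
  solve Keq expr → x = -2.707; check Q = 1.5150e-04
Then add 0.03997 M of D.
Step 2:
                   L          D
  I            8.139     0.1216
  C           0.1099   -0.03662
  E            8.249    0.08503
  solve Keq expr → x = -0.03662; check Q = 1.5150e-04
Then remove 0.02277 M of D.
Step 3:
                   L          D
  I            8.249    0.06226
  C         -0.06255    0.02085
  E            8.186    0.08311
  solve Keq expr → x = 0.02085; check Q = 1.5150e-04

x = 0.02085 M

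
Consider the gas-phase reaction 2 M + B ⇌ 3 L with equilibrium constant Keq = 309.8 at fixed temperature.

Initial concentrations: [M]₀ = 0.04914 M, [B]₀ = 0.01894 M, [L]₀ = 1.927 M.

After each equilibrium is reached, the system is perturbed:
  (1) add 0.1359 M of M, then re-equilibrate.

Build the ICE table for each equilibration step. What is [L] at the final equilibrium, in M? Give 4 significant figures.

Q₀ = 1.5646e+05 vs Keq = 309.8 ⇒ Q>K, reverse
Step 1:
                    M           B           L
  init        0.04914     0.01894       1.927
  Δ             0.245      0.1225     -0.3676
  eq           0.2942      0.1415       1.559
  solve Keq expr → x = -0.1225; check Q = 309.8
Then add 0.1359 M of M.
Step 2:
                    M           B           L
  init         0.4301      0.1415       1.559
  Δ          -0.06413    -0.03206     0.09619
  eq           0.3659      0.1094       1.656
  solve Keq expr → x = 0.03206; check Q = 309.8

[L]_eq = 1.656 M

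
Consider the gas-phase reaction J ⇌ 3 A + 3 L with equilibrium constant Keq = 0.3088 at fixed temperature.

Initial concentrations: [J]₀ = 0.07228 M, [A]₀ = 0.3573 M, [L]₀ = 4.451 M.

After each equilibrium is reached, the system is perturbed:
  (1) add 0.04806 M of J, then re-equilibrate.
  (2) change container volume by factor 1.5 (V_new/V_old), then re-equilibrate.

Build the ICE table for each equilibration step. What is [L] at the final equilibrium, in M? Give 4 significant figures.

Q₀ = 55.65 vs Keq = 0.3088 ⇒ Q>K, reverse
Step 1:
                    J           A           L
  Initial     0.07228      0.3573       4.451
  Change      0.08973     -0.2692     -0.2692
  Equil         0.162     0.08811       4.182
  solve Keq expr → x = -0.08973; check Q = 0.3088
Then add 0.04806 M of J.
Step 2:
                    J           A           L
  Initial      0.2101     0.08811       4.182
  Change    -0.002474    0.007422    0.007422
  Equil        0.2076     0.09554       4.189
  solve Keq expr → x = 0.002474; check Q = 0.3088
Then change container volume by factor 1.5 (V_new/V_old).
Step 3:
                    J           A           L
  Initial      0.1384     0.06369       2.793
  Change     -0.01787     0.05361     0.05361
  Equil        0.1205      0.1173       2.846
  solve Keq expr → x = 0.01787; check Q = 0.3088

[L]_eq = 2.846 M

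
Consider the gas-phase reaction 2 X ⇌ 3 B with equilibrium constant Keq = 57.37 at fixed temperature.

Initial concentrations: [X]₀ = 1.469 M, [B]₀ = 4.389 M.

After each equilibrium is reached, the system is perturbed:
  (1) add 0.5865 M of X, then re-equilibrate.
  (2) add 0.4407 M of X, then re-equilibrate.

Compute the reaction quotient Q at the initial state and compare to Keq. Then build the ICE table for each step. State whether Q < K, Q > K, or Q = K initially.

Q₀ = 39.18 vs Keq = 57.37 ⇒ Q<K, forward
Step 1:
                   X          B
  Initial      1.469      4.389
  Change     -0.1564     0.2346
  Equil        1.313      4.624
  solve Keq expr → x = 0.0782; check Q = 57.37
Then add 0.5865 M of X.
Step 2:
                   X          B
  Initial      1.899      4.624
  Change      -0.354      0.531
  Equil        1.545      5.155
  solve Keq expr → x = 0.177; check Q = 57.37
Then add 0.4407 M of X.
Step 3:
                   X          B
  Initial      1.986      5.155
  Change     -0.2612     0.3918
  Equil        1.725      5.546
  solve Keq expr → x = 0.1306; check Q = 57.37

Q₀ = 39.18; Q < K (proceeds forward)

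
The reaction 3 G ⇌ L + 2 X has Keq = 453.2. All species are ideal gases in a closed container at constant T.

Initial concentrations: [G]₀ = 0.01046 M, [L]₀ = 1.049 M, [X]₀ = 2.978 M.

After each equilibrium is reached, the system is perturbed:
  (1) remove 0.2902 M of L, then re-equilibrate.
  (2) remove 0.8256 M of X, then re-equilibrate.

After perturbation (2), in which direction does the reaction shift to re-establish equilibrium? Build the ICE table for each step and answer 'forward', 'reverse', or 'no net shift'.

Q₀ = 8.1289e+06 vs Keq = 453.2 ⇒ Q>K, reverse
Step 1:
                   G          L          X
  Initial    0.01046      1.049      2.978
  Change      0.2461   -0.08204    -0.1641
  Equil       0.2566      0.967      2.814
  solve Keq expr → x = -0.08204; check Q = 453.2
Then remove 0.2902 M of L.
Step 2:
                   G          L          X
  Initial     0.2566     0.6768      2.814
  Change    -0.02681   0.008937    0.01787
  Equil       0.2298     0.6857      2.832
  solve Keq expr → x = 0.008937; check Q = 453.2
Then remove 0.8256 M of X.
Step 3:
                   G          L          X
  Initial     0.2298     0.6857      2.006
  Change    -0.04409     0.0147    0.02939
  Equil       0.1857     0.7004      2.036
  solve Keq expr → x = 0.0147; check Q = 453.2

Direction: forward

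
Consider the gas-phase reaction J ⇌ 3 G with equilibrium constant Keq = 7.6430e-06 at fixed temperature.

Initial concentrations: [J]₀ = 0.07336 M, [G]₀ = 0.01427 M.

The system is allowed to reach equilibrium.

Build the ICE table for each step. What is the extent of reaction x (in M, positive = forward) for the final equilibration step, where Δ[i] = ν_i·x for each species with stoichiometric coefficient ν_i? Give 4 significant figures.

x = -0.001983 M

Q₀ = 3.9611e-05 vs Keq = 7.6430e-06 ⇒ Q>K, reverse
Step 1:
                    J           G
  init        0.07336     0.01427
  Δ          0.001983    -0.00595
  eq          0.07534     0.00832
  solve Keq expr → x = -0.001983; check Q = 7.6430e-06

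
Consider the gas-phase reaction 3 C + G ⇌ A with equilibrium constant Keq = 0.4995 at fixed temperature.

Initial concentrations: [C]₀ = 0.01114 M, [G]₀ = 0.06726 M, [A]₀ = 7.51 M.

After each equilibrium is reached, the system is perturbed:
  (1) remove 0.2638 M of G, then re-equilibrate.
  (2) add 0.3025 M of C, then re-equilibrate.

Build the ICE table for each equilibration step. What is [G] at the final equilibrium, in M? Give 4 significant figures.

Q₀ = 8.0766e+07 vs Keq = 0.4995 ⇒ Q>K, reverse
Step 1:
                   C          G          A
  I          0.01114    0.06726       7.51
  C             2.46     0.8201    -0.8201
  E            2.471     0.8873       6.69
  solve Keq expr → x = -0.8201; check Q = 0.4995
Then remove 0.2638 M of G.
Step 2:
                   C          G          A
  I            2.471     0.6235       6.69
  C           0.2047    0.06823   -0.06823
  E            2.676     0.6918      6.622
  solve Keq expr → x = -0.06823; check Q = 0.4995
Then add 0.3025 M of C.
Step 3:
                   C          G          A
  I            2.979     0.6918      6.622
  C          -0.2008   -0.06695    0.06695
  E            2.778     0.6248      6.689
  solve Keq expr → x = 0.06695; check Q = 0.4995

[G]_eq = 0.6248 M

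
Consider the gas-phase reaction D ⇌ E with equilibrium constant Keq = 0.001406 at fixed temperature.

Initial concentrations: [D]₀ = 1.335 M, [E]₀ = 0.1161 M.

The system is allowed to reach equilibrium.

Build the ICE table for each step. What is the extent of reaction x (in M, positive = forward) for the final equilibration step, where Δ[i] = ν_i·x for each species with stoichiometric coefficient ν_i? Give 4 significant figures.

x = -0.1141 M

Q₀ = 0.08697 vs Keq = 0.001406 ⇒ Q>K, reverse
Step 1:
                  D         E
  Initial     1.335    0.1161
  Change     0.1141   -0.1141
  Equil       1.449  0.002037
  solve Keq expr → x = -0.1141; check Q = 0.001406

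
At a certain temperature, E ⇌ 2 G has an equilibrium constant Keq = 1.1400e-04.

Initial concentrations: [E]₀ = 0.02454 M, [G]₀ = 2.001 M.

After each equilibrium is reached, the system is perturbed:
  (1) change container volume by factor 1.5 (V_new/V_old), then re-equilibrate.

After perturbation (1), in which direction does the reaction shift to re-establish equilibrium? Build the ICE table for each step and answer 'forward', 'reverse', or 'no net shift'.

Direction: forward

Q₀ = 163.2 vs Keq = 1.1400e-04 ⇒ Q>K, reverse
Step 1:
                    E           G
  init        0.02454       2.001
  Δ            0.9951       -1.99
  eq             1.02     0.01078
  solve Keq expr → x = -0.9951; check Q = 1.1400e-04
Then change container volume by factor 1.5 (V_new/V_old).
Step 2:
                    E           G
  init         0.6798    0.007188
  Δ       -8.0509e-04     0.00161
  eq            0.679    0.008798
  solve Keq expr → x = 8.0509e-04; check Q = 1.1400e-04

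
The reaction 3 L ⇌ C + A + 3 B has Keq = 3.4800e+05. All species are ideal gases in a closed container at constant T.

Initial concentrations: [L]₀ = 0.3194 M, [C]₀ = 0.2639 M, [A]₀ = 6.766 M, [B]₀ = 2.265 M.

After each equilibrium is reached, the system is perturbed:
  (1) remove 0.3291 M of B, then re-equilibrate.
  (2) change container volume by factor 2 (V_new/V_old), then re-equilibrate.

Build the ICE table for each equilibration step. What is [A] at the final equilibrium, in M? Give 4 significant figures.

Q₀ = 636.8 vs Keq = 3.4800e+05 ⇒ Q<K, forward
Step 1:
                   L          C          A          B
  I           0.3194     0.2639      6.766      2.265
  C          -0.2709    0.09031    0.09031     0.2709
  E          0.04846     0.3542      6.856      2.536
  solve Keq expr → x = 0.09031; check Q = 3.4800e+05
Then remove 0.3291 M of B.
Step 2:
                   L          C          A          B
  I          0.04846     0.3542      6.856      2.207
  C        -0.006088   0.002029   0.002029   0.006088
  E          0.04237     0.3562      6.858      2.213
  solve Keq expr → x = 0.002029; check Q = 3.4800e+05
Then change container volume by factor 2 (V_new/V_old).
Step 3:
                   L          C          A          B
  I          0.02119     0.1781      3.429      1.106
  C         -0.00768    0.00256    0.00256    0.00768
  E          0.01351     0.1807      3.432      1.114
  solve Keq expr → x = 0.00256; check Q = 3.4800e+05

[A]_eq = 3.432 M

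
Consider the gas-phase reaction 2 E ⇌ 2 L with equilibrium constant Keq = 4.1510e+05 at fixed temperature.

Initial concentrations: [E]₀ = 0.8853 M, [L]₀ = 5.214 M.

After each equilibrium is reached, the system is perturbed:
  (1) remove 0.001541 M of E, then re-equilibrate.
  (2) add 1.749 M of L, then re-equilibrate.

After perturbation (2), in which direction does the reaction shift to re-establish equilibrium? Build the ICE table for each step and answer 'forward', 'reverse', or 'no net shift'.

Q₀ = 34.69 vs Keq = 4.1510e+05 ⇒ Q<K, forward
Step 1:
                   E          L
  init        0.8853      5.214
  Δ          -0.8758     0.8758
  eq        0.009452       6.09
  solve Keq expr → x = 0.4379; check Q = 4.1510e+05
Then remove 0.001541 M of E.
Step 2:
                   E          L
  init      0.007911       6.09
  Δ         0.001539  -0.001539
  eq         0.00945      6.088
  solve Keq expr → x = -7.6931e-04; check Q = 4.1510e+05
Then add 1.749 M of L.
Step 3:
                   E          L
  init       0.00945      7.837
  Δ          0.00271   -0.00271
  eq         0.01216      7.835
  solve Keq expr → x = -0.001355; check Q = 4.1510e+05

Direction: reverse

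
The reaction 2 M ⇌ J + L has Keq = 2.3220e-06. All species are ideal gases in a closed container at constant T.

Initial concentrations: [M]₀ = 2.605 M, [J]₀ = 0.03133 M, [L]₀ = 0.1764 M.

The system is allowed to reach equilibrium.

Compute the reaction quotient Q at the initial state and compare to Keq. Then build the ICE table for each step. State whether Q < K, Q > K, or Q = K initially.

Q₀ = 8.1441e-04; Q > K (proceeds reverse)

Q₀ = 8.1441e-04 vs Keq = 2.3220e-06 ⇒ Q>K, reverse
Step 1:
                    M           J           L
  Initial       2.605     0.03133      0.1764
  Change      0.06243    -0.03122    -0.03122
  Equil         2.667  1.1380e-04      0.1452
  solve Keq expr → x = -0.03122; check Q = 2.3220e-06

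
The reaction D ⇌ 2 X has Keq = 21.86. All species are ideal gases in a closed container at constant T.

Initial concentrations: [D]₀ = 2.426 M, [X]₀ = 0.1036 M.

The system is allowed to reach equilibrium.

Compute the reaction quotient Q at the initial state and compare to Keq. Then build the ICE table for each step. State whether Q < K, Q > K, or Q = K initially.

Q₀ = 0.004424; Q < K (proceeds forward)

Q₀ = 0.004424 vs Keq = 21.86 ⇒ Q<K, forward
Step 1:
                    D           X
  init          2.426      0.1036
  Δ            -1.799       3.598
  eq           0.6269       3.702
  solve Keq expr → x = 1.799; check Q = 21.86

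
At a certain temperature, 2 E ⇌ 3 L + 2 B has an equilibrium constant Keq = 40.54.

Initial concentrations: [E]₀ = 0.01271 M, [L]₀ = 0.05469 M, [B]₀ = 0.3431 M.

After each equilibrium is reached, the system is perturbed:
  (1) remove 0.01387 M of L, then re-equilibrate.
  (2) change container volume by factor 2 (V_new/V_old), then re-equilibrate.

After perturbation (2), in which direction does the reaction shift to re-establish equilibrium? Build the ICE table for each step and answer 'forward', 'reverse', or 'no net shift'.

Q₀ = 0.1192 vs Keq = 40.54 ⇒ Q<K, forward
Step 1:
                   E          L          B
  Initial    0.01271    0.05469     0.3431
  Change    -0.01163    0.01745    0.01163
  Equil     0.001079    0.07214     0.3547
  solve Keq expr → x = 0.005815; check Q = 40.54
Then remove 0.01387 M of L.
Step 2:
                   E          L          B
  Initial   0.001079    0.05827     0.3547
  Change  -2.8651e-04 4.2976e-04 2.8651e-04
  Equil   7.9290e-04     0.0587      0.355
  solve Keq expr → x = 1.4325e-04; check Q = 40.54
Then change container volume by factor 2 (V_new/V_old).
Step 3:
                   E          L          B
  Initial 3.9645e-04    0.02935     0.1775
  Change  -2.5335e-04 3.8002e-04 2.5335e-04
  Equil   1.4310e-04    0.02973     0.1778
  solve Keq expr → x = 1.2667e-04; check Q = 40.54

Direction: forward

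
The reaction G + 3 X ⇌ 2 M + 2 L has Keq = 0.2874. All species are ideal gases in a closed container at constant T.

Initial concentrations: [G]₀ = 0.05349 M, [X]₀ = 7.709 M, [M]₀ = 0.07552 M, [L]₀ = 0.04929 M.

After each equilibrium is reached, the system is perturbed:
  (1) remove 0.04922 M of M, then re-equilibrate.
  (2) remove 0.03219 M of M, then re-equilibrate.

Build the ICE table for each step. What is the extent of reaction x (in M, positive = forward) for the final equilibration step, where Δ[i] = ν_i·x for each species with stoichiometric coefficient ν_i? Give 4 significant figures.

x = 1.4900e-06 M

Q₀ = 5.6542e-07 vs Keq = 0.2874 ⇒ Q<K, forward
Step 1:
                    G           X           M           L
  Initial     0.05349       7.709     0.07552     0.04929
  Change     -0.05348     -0.1605       0.107       0.107
  Equil    6.5775e-06       7.549      0.1825      0.1563
  solve Keq expr → x = 0.05348; check Q = 0.2874
Then remove 0.04922 M of M.
Step 2:
                    G           X           M           L
  Initial  6.5775e-06       7.549      0.1333      0.1563
  Change  -3.0691e-06 -9.2072e-06  6.1381e-06  6.1381e-06
  Equil    3.5085e-06       7.549      0.1333      0.1563
  solve Keq expr → x = 3.0691e-06; check Q = 0.2874
Then remove 0.03219 M of M.
Step 3:
                    G           X           M           L
  Initial  3.5085e-06       7.549      0.1011      0.1563
  Change  -1.4900e-06 -4.4699e-06  2.9799e-06  2.9799e-06
  Equil    2.0185e-06       7.549      0.1011      0.1563
  solve Keq expr → x = 1.4900e-06; check Q = 0.2874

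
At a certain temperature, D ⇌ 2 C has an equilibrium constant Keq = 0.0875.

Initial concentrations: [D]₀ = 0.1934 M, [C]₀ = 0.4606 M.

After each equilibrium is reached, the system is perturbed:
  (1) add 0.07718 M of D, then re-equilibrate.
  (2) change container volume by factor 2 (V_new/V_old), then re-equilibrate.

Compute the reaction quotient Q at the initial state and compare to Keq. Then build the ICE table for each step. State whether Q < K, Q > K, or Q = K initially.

Q₀ = 1.097 vs Keq = 0.0875 ⇒ Q>K, reverse
Step 1:
                    D           C
  Initial      0.1934      0.4606
  Change       0.1443     -0.2887
  Equil        0.3377      0.1719
  solve Keq expr → x = -0.1443; check Q = 0.0875
Then add 0.07718 M of D.
Step 2:
                    D           C
  Initial      0.4149      0.1719
  Change    -0.008352      0.0167
  Equil        0.4066      0.1886
  solve Keq expr → x = 0.008352; check Q = 0.0875
Then change container volume by factor 2 (V_new/V_old).
Step 3:
                    D           C
  Initial      0.2033     0.09431
  Change     -0.01673     0.03346
  Equil        0.1866      0.1278
  solve Keq expr → x = 0.01673; check Q = 0.0875

Q₀ = 1.097; Q > K (proceeds reverse)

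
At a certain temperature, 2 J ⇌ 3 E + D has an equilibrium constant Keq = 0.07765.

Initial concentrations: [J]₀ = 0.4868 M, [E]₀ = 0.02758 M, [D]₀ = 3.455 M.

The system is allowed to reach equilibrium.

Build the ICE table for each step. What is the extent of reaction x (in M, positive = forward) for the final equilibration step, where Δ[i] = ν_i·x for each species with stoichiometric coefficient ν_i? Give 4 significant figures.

x = 0.04192 M

Q₀ = 3.0586e-04 vs Keq = 0.07765 ⇒ Q<K, forward
Step 1:
                    J           E           D
  init         0.4868     0.02758       3.455
  Δ          -0.08384      0.1258     0.04192
  eq            0.403      0.1533       3.497
  solve Keq expr → x = 0.04192; check Q = 0.07765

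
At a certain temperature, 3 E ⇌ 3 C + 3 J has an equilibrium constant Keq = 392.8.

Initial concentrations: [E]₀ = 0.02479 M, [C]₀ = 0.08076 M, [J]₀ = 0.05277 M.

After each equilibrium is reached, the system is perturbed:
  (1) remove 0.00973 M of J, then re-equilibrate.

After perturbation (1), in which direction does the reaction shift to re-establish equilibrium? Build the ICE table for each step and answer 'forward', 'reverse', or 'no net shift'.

Direction: forward

Q₀ = 0.005081 vs Keq = 392.8 ⇒ Q<K, forward
Step 1:
                   E          C          J
  init       0.02479    0.08076    0.05277
  Δ          -0.0237     0.0237     0.0237
  eq        0.001091     0.1045    0.07647
  solve Keq expr → x = 0.0079; check Q = 392.8
Then remove 0.00973 M of J.
Step 2:
                   E          C          J
  init      0.001091     0.1045    0.06674
  Δ       -1.3561e-04 1.3561e-04 1.3561e-04
  eq      9.5510e-04     0.1046    0.06687
  solve Keq expr → x = 4.5203e-05; check Q = 392.8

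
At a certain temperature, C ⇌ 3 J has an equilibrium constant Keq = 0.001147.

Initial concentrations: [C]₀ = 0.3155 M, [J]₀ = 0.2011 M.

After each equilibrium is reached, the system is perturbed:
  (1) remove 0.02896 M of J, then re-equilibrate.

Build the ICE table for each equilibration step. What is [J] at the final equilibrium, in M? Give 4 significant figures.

Q₀ = 0.02578 vs Keq = 0.001147 ⇒ Q>K, reverse
Step 1:
                    C           J
  init         0.3155      0.2011
  Δ           0.04226     -0.1268
  eq           0.3578     0.07431
  solve Keq expr → x = -0.04226; check Q = 0.001147
Then remove 0.02896 M of J.
Step 2:
                    C           J
  init         0.3578     0.04535
  Δ         -0.009434      0.0283
  eq           0.3483     0.07365
  solve Keq expr → x = 0.009434; check Q = 0.001147

[J]_eq = 0.07365 M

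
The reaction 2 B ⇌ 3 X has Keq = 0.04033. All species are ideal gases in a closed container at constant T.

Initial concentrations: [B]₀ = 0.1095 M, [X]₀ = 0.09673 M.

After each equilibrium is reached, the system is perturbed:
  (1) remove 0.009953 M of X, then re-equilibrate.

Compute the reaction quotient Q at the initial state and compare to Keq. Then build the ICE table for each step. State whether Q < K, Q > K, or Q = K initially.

Q₀ = 0.07548; Q > K (proceeds reverse)

Q₀ = 0.07548 vs Keq = 0.04033 ⇒ Q>K, reverse
Step 1:
                   B          X
  I           0.1095    0.09673
  C         0.009252   -0.01388
  E           0.1188    0.08285
  solve Keq expr → x = -0.004626; check Q = 0.04033
Then remove 0.009953 M of X.
Step 2:
                   B          X
  I           0.1188     0.0729
  C        -0.005056   0.007584
  E           0.1137    0.08048
  solve Keq expr → x = 0.002528; check Q = 0.04033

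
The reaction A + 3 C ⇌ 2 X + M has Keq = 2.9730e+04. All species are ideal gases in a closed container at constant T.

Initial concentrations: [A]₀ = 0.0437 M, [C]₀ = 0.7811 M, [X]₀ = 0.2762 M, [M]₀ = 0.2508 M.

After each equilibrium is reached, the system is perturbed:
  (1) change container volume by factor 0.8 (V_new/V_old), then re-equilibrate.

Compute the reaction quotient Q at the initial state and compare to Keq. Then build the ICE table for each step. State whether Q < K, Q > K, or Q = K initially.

Q₀ = 0.9187; Q < K (proceeds forward)

Q₀ = 0.9187 vs Keq = 2.9730e+04 ⇒ Q<K, forward
Step 1:
                   A          C          X          M
  init        0.0437     0.7811     0.2762     0.2508
  Δ          -0.0437    -0.1311    0.08739     0.0437
  eq      4.7680e-06       0.65     0.3636     0.2945
  solve Keq expr → x = 0.0437; check Q = 2.9730e+04
Then change container volume by factor 0.8 (V_new/V_old).
Step 2:
                   A          C          X          M
  init    5.9600e-06     0.8125     0.4545     0.3681
  Δ       -1.1919e-06 -3.5756e-06 2.3838e-06 1.1919e-06
  eq      4.7682e-06     0.8125     0.4545     0.3681
  solve Keq expr → x = 1.1919e-06; check Q = 2.9730e+04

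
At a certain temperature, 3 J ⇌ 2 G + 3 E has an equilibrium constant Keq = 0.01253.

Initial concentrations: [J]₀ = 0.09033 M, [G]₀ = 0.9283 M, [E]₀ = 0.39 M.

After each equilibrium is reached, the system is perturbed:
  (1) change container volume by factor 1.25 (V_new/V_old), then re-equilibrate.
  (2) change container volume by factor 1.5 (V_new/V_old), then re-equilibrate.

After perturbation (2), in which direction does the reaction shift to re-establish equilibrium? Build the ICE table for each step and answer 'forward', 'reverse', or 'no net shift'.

Direction: forward

Q₀ = 69.35 vs Keq = 0.01253 ⇒ Q>K, reverse
Step 1:
                    J           G           E
  Initial     0.09033      0.9283        0.39
  Change       0.2837     -0.1892     -0.2837
  Equil        0.3741      0.7391      0.1063
  solve Keq expr → x = -0.09458; check Q = 0.01253
Then change container volume by factor 1.25 (V_new/V_old).
Step 2:
                    J           G           E
  Initial      0.2992      0.5913     0.08502
  Change    -0.009735     0.00649    0.009735
  Equil        0.2895      0.5978     0.09476
  solve Keq expr → x = 0.003245; check Q = 0.01253
Then change container volume by factor 1.5 (V_new/V_old).
Step 3:
                    J           G           E
  Initial       0.193      0.3985     0.06317
  Change     -0.01295    0.008636     0.01295
  Equil        0.1801      0.4072     0.07612
  solve Keq expr → x = 0.004318; check Q = 0.01253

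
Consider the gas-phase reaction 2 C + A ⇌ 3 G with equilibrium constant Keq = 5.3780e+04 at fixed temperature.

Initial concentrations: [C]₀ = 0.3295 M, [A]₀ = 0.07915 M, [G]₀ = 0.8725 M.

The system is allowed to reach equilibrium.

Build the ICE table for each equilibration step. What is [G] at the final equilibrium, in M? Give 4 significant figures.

Q₀ = 77.29 vs Keq = 5.3780e+04 ⇒ Q<K, forward
Step 1:
                   C          A          G
  init        0.3295    0.07915     0.8725
  Δ          -0.1566   -0.07831     0.2349
  eq          0.1729 8.4484e-04      1.107
  solve Keq expr → x = 0.07831; check Q = 5.3780e+04

[G]_eq = 1.107 M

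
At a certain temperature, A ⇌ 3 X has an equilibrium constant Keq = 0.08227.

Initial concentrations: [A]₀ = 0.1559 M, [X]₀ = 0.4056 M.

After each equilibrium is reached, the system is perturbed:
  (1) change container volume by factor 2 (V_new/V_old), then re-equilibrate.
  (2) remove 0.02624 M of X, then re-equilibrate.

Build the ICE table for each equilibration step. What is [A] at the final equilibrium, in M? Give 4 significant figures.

Q₀ = 0.428 vs Keq = 0.08227 ⇒ Q>K, reverse
Step 1:
                    A           X
  Initial      0.1559      0.4056
  Change      0.04964     -0.1489
  Equil        0.2055      0.2567
  solve Keq expr → x = -0.04964; check Q = 0.08227
Then change container volume by factor 2 (V_new/V_old).
Step 2:
                    A           X
  Initial      0.1028      0.1283
  Change     -0.02032     0.06096
  Equil       0.08245      0.1893
  solve Keq expr → x = 0.02032; check Q = 0.08227
Then remove 0.02624 M of X.
Step 3:
                    A           X
  Initial     0.08245      0.1631
  Change    -0.006928     0.02078
  Equil       0.07552      0.1838
  solve Keq expr → x = 0.006928; check Q = 0.08227

[A]_eq = 0.07552 M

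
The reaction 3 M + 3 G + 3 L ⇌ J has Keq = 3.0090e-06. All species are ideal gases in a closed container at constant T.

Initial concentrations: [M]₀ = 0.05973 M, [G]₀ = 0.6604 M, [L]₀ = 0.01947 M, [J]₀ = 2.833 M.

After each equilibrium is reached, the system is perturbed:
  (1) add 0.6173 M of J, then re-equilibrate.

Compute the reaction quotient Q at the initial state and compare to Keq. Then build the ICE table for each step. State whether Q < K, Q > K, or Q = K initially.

Q₀ = 6.2539e+09; Q > K (proceeds reverse)

Q₀ = 6.2539e+09 vs Keq = 3.0090e-06 ⇒ Q>K, reverse
Step 1:
                   M          G          L          J
  I          0.05973     0.6604    0.01947      2.833
  C            4.053      4.053      4.053     -1.351
  E            4.113      4.714      4.073      1.482
  solve Keq expr → x = -1.351; check Q = 3.0090e-06
Then add 0.6173 M of J.
Step 2:
                   M          G          L          J
  I            4.113      4.714      4.073      2.099
  C           0.1565     0.1565     0.1565   -0.05216
  E             4.27       4.87      4.229      2.047
  solve Keq expr → x = -0.05216; check Q = 3.0090e-06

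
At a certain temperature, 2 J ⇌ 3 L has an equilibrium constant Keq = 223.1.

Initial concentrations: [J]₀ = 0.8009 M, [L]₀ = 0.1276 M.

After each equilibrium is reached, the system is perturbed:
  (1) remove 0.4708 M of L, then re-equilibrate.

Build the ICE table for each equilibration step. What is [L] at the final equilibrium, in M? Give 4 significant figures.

Q₀ = 0.003239 vs Keq = 223.1 ⇒ Q<K, forward
Step 1:
                   J          L
  Initial     0.8009     0.1276
  Change     -0.7132       1.07
  Equil      0.08772      1.197
  solve Keq expr → x = 0.3566; check Q = 223.1
Then remove 0.4708 M of L.
Step 2:
                   J          L
  Initial    0.08772     0.7266
  Change    -0.04089    0.06134
  Equil      0.04682     0.7879
  solve Keq expr → x = 0.02045; check Q = 223.1

[L]_eq = 0.7879 M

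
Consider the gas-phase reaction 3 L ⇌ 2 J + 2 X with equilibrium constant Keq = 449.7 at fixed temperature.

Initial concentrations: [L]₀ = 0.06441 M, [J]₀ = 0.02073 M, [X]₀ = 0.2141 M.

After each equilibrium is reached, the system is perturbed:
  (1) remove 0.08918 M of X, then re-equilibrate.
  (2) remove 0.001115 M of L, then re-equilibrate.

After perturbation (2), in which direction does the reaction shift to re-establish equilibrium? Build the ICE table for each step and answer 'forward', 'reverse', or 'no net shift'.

Direction: reverse

Q₀ = 0.07372 vs Keq = 449.7 ⇒ Q<K, forward
Step 1:
                  L         J         X
  I         0.06441   0.02073    0.2141
  C        -0.05657   0.03771   0.03771
  E        0.007839   0.05844    0.2518
  solve Keq expr → x = 0.01886; check Q = 449.7
Then remove 0.08918 M of X.
Step 2:
                  L         J         X
  I        0.007839   0.05844    0.1626
  C       -0.001869  0.001246  0.001246
  E         0.00597   0.05969    0.1639
  solve Keq expr → x = 6.2286e-04; check Q = 449.7
Then remove 0.001115 M of L.
Step 3:
                  L         J         X
  I        0.004855   0.05969    0.1639
  C        0.001051 -7.0085e-04 -7.0085e-04
  E        0.005906   0.05899    0.1632
  solve Keq expr → x = -3.5043e-04; check Q = 449.7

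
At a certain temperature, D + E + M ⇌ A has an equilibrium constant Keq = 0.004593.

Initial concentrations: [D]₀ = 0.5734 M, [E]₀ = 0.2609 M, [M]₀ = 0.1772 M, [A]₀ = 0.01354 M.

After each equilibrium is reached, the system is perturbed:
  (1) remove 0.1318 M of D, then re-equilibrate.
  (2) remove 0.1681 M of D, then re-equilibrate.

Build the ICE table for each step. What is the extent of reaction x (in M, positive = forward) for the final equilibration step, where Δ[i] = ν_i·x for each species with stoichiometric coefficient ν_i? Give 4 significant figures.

x = -4.0342e-05 M

Q₀ = 0.5108 vs Keq = 0.004593 ⇒ Q>K, reverse
Step 1:
                   D          E          M          A
  I           0.5734     0.2609     0.1772    0.01354
  C           0.0134     0.0134     0.0134    -0.0134
  E           0.5868     0.2743     0.1906 1.4091e-04
  solve Keq expr → x = -0.0134; check Q = 0.004593
Then remove 0.1318 M of D.
Step 2:
                   D          E          M          A
  I            0.455     0.2743     0.1906 1.4091e-04
  C       3.1610e-05 3.1610e-05 3.1610e-05 -3.1610e-05
  E            0.455     0.2743     0.1906 1.0930e-04
  solve Keq expr → x = -3.1610e-05; check Q = 0.004593
Then remove 0.1681 M of D.
Step 3:
                   D          E          M          A
  I           0.2869     0.2743     0.1906 1.0930e-04
  C       4.0342e-05 4.0342e-05 4.0342e-05 -4.0342e-05
  E            0.287     0.2744     0.1907 6.8954e-05
  solve Keq expr → x = -4.0342e-05; check Q = 0.004593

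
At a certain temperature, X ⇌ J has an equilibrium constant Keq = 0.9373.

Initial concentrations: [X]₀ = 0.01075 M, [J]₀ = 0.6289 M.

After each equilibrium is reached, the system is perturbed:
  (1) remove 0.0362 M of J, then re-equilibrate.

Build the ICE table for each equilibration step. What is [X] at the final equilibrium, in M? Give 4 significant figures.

Q₀ = 58.5 vs Keq = 0.9373 ⇒ Q>K, reverse
Step 1:
                    X           J
  I           0.01075      0.6289
  C            0.3194     -0.3194
  E            0.3302      0.3095
  solve Keq expr → x = -0.3194; check Q = 0.9373
Then remove 0.0362 M of J.
Step 2:
                    X           J
  I            0.3302      0.2733
  C          -0.01869     0.01869
  E            0.3115       0.292
  solve Keq expr → x = 0.01869; check Q = 0.9373

[X]_eq = 0.3115 M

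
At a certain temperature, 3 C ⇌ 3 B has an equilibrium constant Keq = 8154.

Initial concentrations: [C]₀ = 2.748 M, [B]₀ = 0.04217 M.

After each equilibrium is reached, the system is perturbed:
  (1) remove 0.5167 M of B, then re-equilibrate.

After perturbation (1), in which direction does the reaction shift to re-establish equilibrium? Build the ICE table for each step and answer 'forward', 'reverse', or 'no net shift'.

Direction: forward

Q₀ = 3.6138e-06 vs Keq = 8154 ⇒ Q<K, forward
Step 1:
                  C         B
  I           2.748   0.04217
  C          -2.616     2.616
  E          0.1321     2.658
  solve Keq expr → x = 0.872; check Q = 8154
Then remove 0.5167 M of B.
Step 2:
                  C         B
  I          0.1321     2.141
  C        -0.02446   0.02446
  E          0.1076     2.166
  solve Keq expr → x = 0.008152; check Q = 8154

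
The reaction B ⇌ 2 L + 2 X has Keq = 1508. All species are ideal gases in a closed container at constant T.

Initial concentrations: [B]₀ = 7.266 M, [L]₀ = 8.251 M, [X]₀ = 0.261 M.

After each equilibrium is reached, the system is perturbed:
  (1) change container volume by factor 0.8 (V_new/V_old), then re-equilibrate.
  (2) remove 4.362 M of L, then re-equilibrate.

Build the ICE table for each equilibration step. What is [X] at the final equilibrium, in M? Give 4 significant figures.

[X]_eq = 7.197 M

Q₀ = 0.6383 vs Keq = 1508 ⇒ Q<K, forward
Step 1:
                   B          L          X
  I            7.266      8.251      0.261
  C           -2.818      5.636      5.636
  E            4.448      13.89      5.897
  solve Keq expr → x = 2.818; check Q = 1508
Then change container volume by factor 0.8 (V_new/V_old).
Step 2:
                   B          L          X
  I             5.56      17.36      7.372
  C           0.6642     -1.328     -1.328
  E            6.224      16.03      6.043
  solve Keq expr → x = -0.6642; check Q = 1508
Then remove 4.362 M of L.
Step 3:
                   B          L          X
  I            6.224      11.67      6.043
  C          -0.5768      1.154      1.154
  E            5.647      12.82      7.197
  solve Keq expr → x = 0.5768; check Q = 1508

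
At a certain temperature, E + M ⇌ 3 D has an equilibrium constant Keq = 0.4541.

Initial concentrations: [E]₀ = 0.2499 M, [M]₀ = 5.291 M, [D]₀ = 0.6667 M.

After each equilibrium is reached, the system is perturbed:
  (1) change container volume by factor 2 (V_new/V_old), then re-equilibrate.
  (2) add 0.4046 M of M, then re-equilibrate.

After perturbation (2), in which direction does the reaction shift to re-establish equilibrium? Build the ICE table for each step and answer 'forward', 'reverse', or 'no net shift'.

Q₀ = 0.2241 vs Keq = 0.4541 ⇒ Q<K, forward
Step 1:
                    E           M           D
  Initial      0.2499       5.291      0.6667
  Change     -0.04168    -0.04168      0.1251
  Equil        0.2082       5.249      0.7918
  solve Keq expr → x = 0.04168; check Q = 0.4541
Then change container volume by factor 2 (V_new/V_old).
Step 2:
                    E           M           D
  Initial      0.1041       2.625      0.3959
  Change     -0.02152    -0.02152     0.06457
  Equil       0.08258       2.603      0.4604
  solve Keq expr → x = 0.02152; check Q = 0.4541
Then add 0.4046 M of M.
Step 3:
                    E           M           D
  Initial     0.08258       3.008      0.4604
  Change    -0.004508   -0.004508     0.01352
  Equil       0.07808       3.003       0.474
  solve Keq expr → x = 0.004508; check Q = 0.4541

Direction: forward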